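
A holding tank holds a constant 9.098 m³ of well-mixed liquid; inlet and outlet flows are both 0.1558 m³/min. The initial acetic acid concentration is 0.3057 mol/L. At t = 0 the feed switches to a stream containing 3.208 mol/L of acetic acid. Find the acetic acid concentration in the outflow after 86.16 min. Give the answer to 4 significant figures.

2.544 mol/L

Unsteady species balance (constant V, well mixed): V dC/dt = Q(C_in − C).
So dC/dt = (C_in − C)/τ with τ = V/Q = 9.098/0.1558 = 58.3954 min.
Integrating: C(t) = C_in + (C₀ − C_in) e^(−t/τ).
C(86.16) = 3.208 + (0.3057 − 3.208)·e^(−86.16/58.3954) = 3.208 + (-2.90230)·0.228674 = 2.54432 mol/L.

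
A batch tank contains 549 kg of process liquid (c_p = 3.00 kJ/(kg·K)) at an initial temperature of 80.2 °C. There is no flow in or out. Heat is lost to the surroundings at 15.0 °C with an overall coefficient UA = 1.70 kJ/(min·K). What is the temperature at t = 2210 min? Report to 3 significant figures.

21.7 °C

Energy balance: M c_p dT/dt = −UA(T − T_amb).
dT/dt = (T_ss − T)/τ with T_ss = T_amb = 15.000 °C, τ = M c_p/UA = 549·3.00/1.70 = 968.82 min.
T approaches T_ss exponentially: T(t) = T_ss + (T₀ − T_ss) e^(−t/τ).
T(2210) = 15.000 + (65.200)·0.10217 = 21.661 °C.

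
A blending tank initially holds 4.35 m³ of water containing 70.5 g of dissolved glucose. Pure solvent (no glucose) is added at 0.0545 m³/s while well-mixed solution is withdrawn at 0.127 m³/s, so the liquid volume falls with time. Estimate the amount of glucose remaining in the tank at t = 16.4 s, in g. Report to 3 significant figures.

40.3 g

Let m(t) be the amount of glucose. Volume: V(t) = V₀ + (Q_in − Q_out) t = 4.35 − 0.072500 t; V(16.4) = 3.1610 m³.
Species balance (pure solvent in): dm/dt = −Q_out · m/V(t).
Separate: dm/m = −Q_out dt/V(t) ⇒ ln(m/m₀) = −(Q_out/(Q_in−Q_out)) ln(V/V₀).
m = m₀ (V₀/V)^(Q_out/(Q_in−Q_out)) = 70.5 × (4.35/3.1610)^(-1.7517) = 40.298 g.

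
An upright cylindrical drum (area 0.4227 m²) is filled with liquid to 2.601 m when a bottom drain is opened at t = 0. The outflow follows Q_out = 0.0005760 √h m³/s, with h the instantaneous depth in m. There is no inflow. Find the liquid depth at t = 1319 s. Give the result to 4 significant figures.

A dh/dt = −Q_out = −0.0005760 √h.
∫ h^(−1/2) dh = −(0.0005760/A) ∫ dt, giving 2√h = 2√h₀ − (0.0005760/A) t.
√h = √2.601 − 0.0005760·1319/(2·0.4227) = 1.61276 − 0.898680 = 0.714082.
h = 0.714082² = 0.509913 m.

0.5099 m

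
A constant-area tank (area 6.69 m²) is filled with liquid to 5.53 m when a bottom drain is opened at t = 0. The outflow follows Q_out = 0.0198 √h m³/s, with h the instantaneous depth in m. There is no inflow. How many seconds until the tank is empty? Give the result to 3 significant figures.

1590 s

With no inflow, A dh/dt = −0.0198 √h.
This is separable: 2 d(√h)/dt = −0.0198/A, so √h = √h₀ − (0.0198/(2A)) t.
Tank is empty when √h = 0: t_empty = 2A√h₀/0.0198.
t_empty = 2·6.69·√5.53/0.0198 = 13.380·2.3516/0.0198 = 1589.1 s.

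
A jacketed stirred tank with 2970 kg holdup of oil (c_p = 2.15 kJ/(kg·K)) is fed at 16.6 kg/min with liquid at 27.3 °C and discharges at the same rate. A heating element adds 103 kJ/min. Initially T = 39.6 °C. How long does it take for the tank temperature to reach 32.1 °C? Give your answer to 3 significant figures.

M c_p dT/dt = ṁ c_p (T_in − T) + Q̇.
τ = M/ṁ = 178.92 min; T_ss = T_in + Q̇/(ṁ c_p) = 30.186 °C.
T(t) = T_ss + (T₀ − T_ss) e^(−t/τ). Set T = 32.1:
e^(−t/τ) = (32.1 − 30.186)/(39.6 − 30.186) = 0.20332
t = −178.92 · ln(0.20332) = 285.01 min.

285 min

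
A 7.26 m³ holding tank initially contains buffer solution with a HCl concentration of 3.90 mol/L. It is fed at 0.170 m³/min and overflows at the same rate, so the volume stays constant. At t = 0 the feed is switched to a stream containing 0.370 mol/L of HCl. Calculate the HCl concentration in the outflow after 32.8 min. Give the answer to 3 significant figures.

Accumulation = in − out for the solute gives V dC/dt = Q(C_in − C).
So dC/dt = (C_in − C)/τ with τ = V/Q = 7.26/0.170 = 42.706 min.
Integrating: C(t) = C_in + (C₀ − C_in) e^(−t/τ).
C(32.8) = 0.370 + (3.90 − 0.370)·e^(−32.8/42.706) = 0.370 + (3.5300)·0.46392 = 2.0076 mol/L.

2.01 mol/L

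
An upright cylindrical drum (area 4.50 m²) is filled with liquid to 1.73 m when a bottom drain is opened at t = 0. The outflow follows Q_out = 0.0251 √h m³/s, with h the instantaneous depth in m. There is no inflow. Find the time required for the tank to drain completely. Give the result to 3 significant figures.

Unsteady balance on liquid volume: A dh/dt = −0.0251 √h.
This is separable: 2 d(√h)/dt = −0.0251/A, so √h = √h₀ − (0.0251/(2A)) t.
Set h = 0: 2√h₀ = (0.0251/A) t_empty ⇒ t_empty = 2A√h₀/0.0251.
t_empty = 2·4.50·√1.73/0.0251 = 9.0000·1.3153/0.0251 = 471.62 s.

472 s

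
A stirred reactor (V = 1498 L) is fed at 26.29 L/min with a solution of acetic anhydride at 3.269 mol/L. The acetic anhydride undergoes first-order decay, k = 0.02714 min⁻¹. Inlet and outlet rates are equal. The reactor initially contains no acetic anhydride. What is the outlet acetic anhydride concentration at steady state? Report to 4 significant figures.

Species balance: V dC/dt = Q C_in − Q C − k V C.
Steady state (dC/dt = 0): C_ss = Q C_in/(Q + kV) = C_in/(1 + kV/Q).
C_ss = 26.29·3.269/(26.29 + 0.02714·1498) = 85.9420/66.9457 = 1.28376 mol/L.

1.284 mol/L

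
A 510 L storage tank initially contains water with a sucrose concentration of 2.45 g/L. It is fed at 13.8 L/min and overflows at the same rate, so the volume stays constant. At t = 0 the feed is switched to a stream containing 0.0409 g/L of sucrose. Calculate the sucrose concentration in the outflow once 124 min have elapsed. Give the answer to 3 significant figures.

Accumulation = in − out for the solute gives V dC/dt = Q(C_in − C).
Rewrite as dC/dt + C/τ = C_in/τ, τ = V/Q = 36.957 min.
Solution: C(t) = C_in + (C₀ − C_in) e^(−t/τ).
C(124) = 0.0409 + (2.45 − 0.0409)·e^(−124/36.957) = 0.0409 + (2.4091)·0.034899 = 0.12498 g/L.

0.125 g/L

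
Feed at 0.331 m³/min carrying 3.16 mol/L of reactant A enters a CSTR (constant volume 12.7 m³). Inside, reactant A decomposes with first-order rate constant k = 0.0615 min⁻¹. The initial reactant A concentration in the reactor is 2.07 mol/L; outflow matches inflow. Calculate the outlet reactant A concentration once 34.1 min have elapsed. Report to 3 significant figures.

0.998 mol/L

Species balance: V dC/dt = Q C_in − Q C − k V C.
This is linear with rate a = Q/V + k = 0.087563 min⁻¹.
C_ss = Q C_in/(Q + kV) = 0.94057 mol/L; C(t) = C_ss + (C₀ − C_ss) e^(−a t).
C(34.1) = 0.94057 + (1.1294)·e^(−0.087563·34.1) = 0.94057 + (1.1294)·0.050494 = 0.99760 mol/L.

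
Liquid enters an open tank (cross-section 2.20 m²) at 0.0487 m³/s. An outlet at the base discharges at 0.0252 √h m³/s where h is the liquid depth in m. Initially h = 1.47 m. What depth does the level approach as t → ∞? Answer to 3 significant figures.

3.73 m

Unsteady balance on liquid volume: A dh/dt = Q_in − 0.0252 √h. At steady state dh/dt = 0:
Q_in = 0.0252 √h_ss ⇒ √h_ss = 0.0487/0.0252 = 1.9325.
h_ss = 1.9325² = 3.7347 m. (Since h₀ = 1.47 m < h_ss, the level will rise toward this value.)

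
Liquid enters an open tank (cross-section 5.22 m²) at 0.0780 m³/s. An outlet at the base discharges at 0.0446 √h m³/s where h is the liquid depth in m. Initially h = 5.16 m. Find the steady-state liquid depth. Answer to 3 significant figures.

3.06 m

Mass balance (ρ constant): A dh/dt = Q_in − 0.0446 √h. At steady state dh/dt = 0:
Q_in = 0.0446 √h_ss ⇒ √h_ss = 0.0780/0.0446 = 1.7489.
h_ss = 1.7489² = 3.0586 m. (Since h₀ = 5.16 m > h_ss, the level will fall toward this value.)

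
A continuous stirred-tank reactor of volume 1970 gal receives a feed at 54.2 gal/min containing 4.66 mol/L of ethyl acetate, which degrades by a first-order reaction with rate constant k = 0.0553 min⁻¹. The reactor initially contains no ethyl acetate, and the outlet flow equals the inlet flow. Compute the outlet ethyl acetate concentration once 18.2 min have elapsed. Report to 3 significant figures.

Species balance: V dC/dt = Q C_in − Q C − k V C.
dC/dt = (Q/V) C_in − (Q/V + k) C; effective rate a = Q/V + k = 0.027513 + 0.0553 = 0.082813 min⁻¹.
C_ss = Q C_in/(Q + kV) = 1.5482 mol/L; C(t) = C_ss + (C₀ − C_ss) e^(−a t).
C(18.2) = 1.5482 + (-1.5482)·e^(−0.082813·18.2) = 1.5482 + (-1.5482)·0.22153 = 1.2052 mol/L.

1.21 mol/L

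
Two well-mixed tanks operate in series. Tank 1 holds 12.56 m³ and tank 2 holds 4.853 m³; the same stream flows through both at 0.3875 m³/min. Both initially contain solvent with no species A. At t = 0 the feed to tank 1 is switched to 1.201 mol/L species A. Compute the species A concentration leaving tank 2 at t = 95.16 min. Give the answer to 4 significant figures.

1.097 mol/L

Each tank obeys Vᵢ dCᵢ/dt = Q(Cᵢ₋₁ − Cᵢ), so τᵢ = Vᵢ/Q.
τ₁ = 12.56/0.3875 = 32.4129 min; τ₂ = 4.853/0.3875 = 12.5239 min.
Tank 1: C₁ = C_in(1 − e^(−t/τ₁)). Tank 2 (τ₁ ≠ τ₂): C₂ = C_in[1 − (τ₁ e^(−t/τ₁) − τ₂ e^(−t/τ₂))/(τ₁ − τ₂)].
At t = 95.16: e^(−t/τ₁) = 0.0530846, e^(−t/τ₂) = 0.000501308.
C₂ = 1.201·[1 − (32.4129·0.0530846 − 12.5239·0.000501308)/(19.8890)] = 1.201·0.913804 = 1.09748 mol/L.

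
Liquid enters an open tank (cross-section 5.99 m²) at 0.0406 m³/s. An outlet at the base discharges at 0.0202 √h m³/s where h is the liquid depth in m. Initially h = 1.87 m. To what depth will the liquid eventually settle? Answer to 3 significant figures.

4.04 m

Level balance: A dh/dt = 0.0406 − 0.0202 √h. Setting dh/dt = 0:
Q_in = 0.0202 √h_ss ⇒ √h_ss = 0.0406/0.0202 = 2.0099.
h_ss = 2.0099² = 4.0397 m. (Since h₀ = 1.87 m < h_ss, the level will rise toward this value.)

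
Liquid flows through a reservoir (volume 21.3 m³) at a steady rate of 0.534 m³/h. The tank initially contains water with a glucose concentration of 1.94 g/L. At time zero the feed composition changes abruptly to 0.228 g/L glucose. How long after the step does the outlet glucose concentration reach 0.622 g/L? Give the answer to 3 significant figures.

58.6 h

Accumulation = in − out for the solute gives V dC/dt = Q(C_in − C), so τ = V/Q = 39.888 h.
C(t) = C_in + (C₀ − C_in) e^(−t/τ). Set C = 0.622 and solve for t:
e^(−t/τ) = (C − C_in)/(C₀ − C_in) = (0.622 − 0.228)/(1.94 − 0.228) = 0.23014
t = −τ ln(…) = 39.888 × 1.4691 = 58.598 h.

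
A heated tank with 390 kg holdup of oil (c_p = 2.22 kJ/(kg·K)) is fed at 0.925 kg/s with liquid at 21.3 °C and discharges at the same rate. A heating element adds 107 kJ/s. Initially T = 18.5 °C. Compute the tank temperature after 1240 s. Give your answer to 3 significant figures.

Heat balance on the well-mixed liquid: M c_p dT/dt = ṁ c_p (T_in − T) + 107.
Rearrange: dT/dt = (T_ss − T)/τ with τ = M/ṁ = 421.62 s and T_ss = T_in + Q̇/(ṁ c_p) = 73.406 °C.
Integrating: T(t) = T_ss + (T₀ − T_ss) e^(−t/τ).
T(1240) = 73.406 + (-54.906)·e^(−1240/421.62) = 73.406 + (-54.906)·0.052812 = 70.506 °C.

70.5 °C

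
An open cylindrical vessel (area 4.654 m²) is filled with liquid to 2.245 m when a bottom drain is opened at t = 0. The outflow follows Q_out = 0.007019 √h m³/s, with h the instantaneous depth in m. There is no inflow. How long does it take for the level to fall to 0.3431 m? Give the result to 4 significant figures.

1210 s

With no inflow, A dh/dt = −0.007019 √h.
Separate and integrate: 2(√h − √h₀) = −(0.007019/A) t.
t = 2A(√h₀ − √h)/0.007019 = 2·4.654·(√2.245 − √0.3431)/0.007019
  = 9.30800 × (1.49833 − 0.585747) / 0.007019 = 1210.19 s.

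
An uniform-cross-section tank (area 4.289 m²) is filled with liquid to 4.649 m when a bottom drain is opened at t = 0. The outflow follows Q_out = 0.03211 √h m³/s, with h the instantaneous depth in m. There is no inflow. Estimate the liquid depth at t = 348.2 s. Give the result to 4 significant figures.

0.7272 m

With no inflow, A dh/dt = −0.03211 √h.
This is separable: 2 d(√h)/dt = −0.03211/A, so √h = √h₀ − (0.03211/(2A)) t.
√h = √4.649 − 0.03211·348.2/(2·4.289) = 2.15615 − 1.30342 = 0.852738.
h = 0.852738² = 0.727162 m.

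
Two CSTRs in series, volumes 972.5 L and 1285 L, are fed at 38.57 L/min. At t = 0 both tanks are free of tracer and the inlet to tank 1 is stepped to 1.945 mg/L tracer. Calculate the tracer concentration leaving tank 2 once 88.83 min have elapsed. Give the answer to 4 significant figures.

1.568 mg/L

Time constants: τᵢ = Vᵢ/Q for each well-mixed tank.
τ₁ = 972.5/38.57 = 25.2139 min; τ₂ = 1285/38.57 = 33.3160 min.
Tank 1: C₁ = C_in(1 − e^(−t/τ₁)). Tank 2 (τ₁ ≠ τ₂): C₂ = C_in[1 − (τ₁ e^(−t/τ₁) − τ₂ e^(−t/τ₂))/(τ₁ − τ₂)].
At t = 88.83: e^(−t/τ₁) = 0.0295091, e^(−t/τ₂) = 0.0695101.
C₂ = 1.945·[1 − (25.2139·0.0295091 − 33.3160·0.0695101)/(-8.10215)] = 1.945·0.806007 = 1.56768 mg/L.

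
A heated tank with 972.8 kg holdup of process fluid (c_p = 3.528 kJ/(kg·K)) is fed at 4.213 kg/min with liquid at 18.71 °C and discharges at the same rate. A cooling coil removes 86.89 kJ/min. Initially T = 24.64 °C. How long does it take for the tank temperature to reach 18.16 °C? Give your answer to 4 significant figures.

First-law balance (no shaft work): M c_p dT/dt = ṁ c_p (T_in − T) − 86.89.
τ = M/ṁ = 230.904 min; T_ss = T_in − Q̇/(ṁ c_p) = 12.8641 °C.
T(t) = T_ss + (T₀ − T_ss) e^(−t/τ). Set T = 18.16:
e^(−t/τ) = (18.16 − 12.8641)/(24.64 − 12.8641) = 0.449723
t = −230.904 · ln(0.449723) = 184.521 min.

184.5 min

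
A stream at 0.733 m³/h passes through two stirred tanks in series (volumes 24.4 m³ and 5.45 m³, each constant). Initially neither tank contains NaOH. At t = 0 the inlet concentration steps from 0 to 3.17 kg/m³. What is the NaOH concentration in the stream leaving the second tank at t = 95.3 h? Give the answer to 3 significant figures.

2.94 kg/m³

Species balance on tank i: dCᵢ/dt = (Cᵢ₋₁ − Cᵢ)/τᵢ with τᵢ = Vᵢ/Q.
τ₁ = 24.4/0.733 = 33.288 h; τ₂ = 5.45/0.733 = 7.4352 h.
Solving the cascade with C₁(0)=C₂(0)=0 gives C₂(t) = C_in[1 − (τ₁ e^(−t/τ₁) − τ₂ e^(−t/τ₂))/(τ₁ − τ₂)].
At t = 95.3: e^(−t/τ₁) = 0.057103, e^(−t/τ₂) = 2.7131e-06.
C₂ = 3.17·[1 − (33.288·0.057103 − 7.4352·2.7131e-06)/(25.853)] = 3.17·0.92648 = 2.9369 kg/m³.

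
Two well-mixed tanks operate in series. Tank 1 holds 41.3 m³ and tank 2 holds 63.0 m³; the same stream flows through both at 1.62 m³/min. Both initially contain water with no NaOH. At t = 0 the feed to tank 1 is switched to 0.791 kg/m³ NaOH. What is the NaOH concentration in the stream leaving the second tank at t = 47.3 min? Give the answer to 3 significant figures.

Time constants: τᵢ = Vᵢ/Q for each well-mixed tank.
τ₁ = 41.3/1.62 = 25.494 min; τ₂ = 63.0/1.62 = 38.889 min.
Tank 1: C₁ = C_in(1 − e^(−t/τ₁)). Tank 2 (τ₁ ≠ τ₂): C₂ = C_in[1 − (τ₁ e^(−t/τ₁) − τ₂ e^(−t/τ₂))/(τ₁ − τ₂)].
At t = 47.3: e^(−t/τ₁) = 0.15640, e^(−t/τ₂) = 0.29633.
C₂ = 0.791·[1 − (25.494·0.15640 − 38.889·0.29633)/(-13.395)] = 0.791·0.43735 = 0.34594 kg/m³.

0.346 kg/m³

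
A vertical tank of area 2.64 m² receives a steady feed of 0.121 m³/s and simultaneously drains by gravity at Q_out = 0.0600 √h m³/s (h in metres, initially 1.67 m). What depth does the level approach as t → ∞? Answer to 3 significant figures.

Level balance: A dh/dt = 0.121 − 0.0600 √h. Setting dh/dt = 0:
Q_in = 0.0600 √h_ss ⇒ √h_ss = 0.121/0.0600 = 2.0167.
h_ss = 2.0167² = 4.0669 m. (Since h₀ = 1.67 m < h_ss, the level will rise toward this value.)

4.07 m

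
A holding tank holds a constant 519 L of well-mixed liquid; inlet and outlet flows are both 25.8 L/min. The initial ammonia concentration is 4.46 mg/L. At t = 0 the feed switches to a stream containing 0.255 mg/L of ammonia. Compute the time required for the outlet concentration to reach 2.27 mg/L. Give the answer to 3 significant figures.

14.8 min

Species balance: V dC/dt = Q(C_in − C) ⇒ τ = V/Q = 20.116 min.
C(t) = C_in + (C₀ − C_in) e^(−t/τ). Set C = 2.27 and solve for t:
e^(−t/τ) = (C − C_in)/(C₀ − C_in) = (2.27 − 0.255)/(4.46 − 0.255) = 0.47919
t = −τ ln(…) = 20.116 × 0.73566 = 14.799 min.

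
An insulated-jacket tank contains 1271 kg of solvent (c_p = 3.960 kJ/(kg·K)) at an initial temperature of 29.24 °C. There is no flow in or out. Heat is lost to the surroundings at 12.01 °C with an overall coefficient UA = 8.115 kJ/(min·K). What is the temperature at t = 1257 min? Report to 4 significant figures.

14.28 °C

First-law balance (no shaft work): M c_p dT/dt = −UA(T − T_amb).
dT/dt = (T_ss − T)/τ with T_ss = T_amb = 12.0100 °C, τ = M c_p/UA = 1271·3.960/8.115 = 620.229 min.
This is linear first-order; T(t) = T_ss + (T₀ − T_ss) e^(−t/τ).
T(1257) = 12.0100 + (17.2300)·0.131774 = 14.2805 °C.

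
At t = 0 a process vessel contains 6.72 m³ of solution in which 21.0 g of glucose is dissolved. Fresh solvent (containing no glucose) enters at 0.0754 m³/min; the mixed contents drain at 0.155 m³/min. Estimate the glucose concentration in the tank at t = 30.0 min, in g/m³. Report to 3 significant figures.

Total volume: dV/dt = Q_in − Q_out = -0.079600 m³/min, so V(t) = 6.72 − 0.079600 t and V(30.0) = 4.3320 m³.
Species balance (pure solvent in): dm/dt = −Q_out · m/V(t).
dm/m = −Q_out dt/(V₀ − 0.079600 t); integrating gives ln(m/m₀) = −(Q_out/(Q_in−Q_out)) ln(V/V₀).
m = m₀ (V₀/V)^(Q_out/(Q_in−Q_out)) = 21.0 × (6.72/4.3320)^(-1.9472) = 8.9314 g.
C = m/V = 8.9314/4.3320 = 2.0617 g/m³.

2.06 g/m³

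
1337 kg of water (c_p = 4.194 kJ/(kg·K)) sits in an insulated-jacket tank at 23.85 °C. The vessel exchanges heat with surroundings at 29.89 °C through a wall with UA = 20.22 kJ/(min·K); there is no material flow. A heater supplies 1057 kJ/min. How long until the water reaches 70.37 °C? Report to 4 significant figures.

443.2 min

Heat balance on the well-mixed liquid: M c_p dT/dt = −UA(T − T_amb) + Q̇.
τ = M c_p/UA = 277.318 min; T_ss = T_amb + Q̇/UA = 29.89 + 1057/20.22 = 82.1650 °C.
T(t) = T_ss + (T₀ − T_ss)e^(−t/τ); set T = 70.37:
t = −τ ln[(T − T_ss)/(T₀ − T_ss)] = −277.318 · ln(0.202263) = 443.206 min.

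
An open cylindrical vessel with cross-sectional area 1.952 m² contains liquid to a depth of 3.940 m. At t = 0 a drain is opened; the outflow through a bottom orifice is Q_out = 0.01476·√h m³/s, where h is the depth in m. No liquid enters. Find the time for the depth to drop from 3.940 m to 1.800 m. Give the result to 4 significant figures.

A dh/dt = −Q_out = −0.01476 √h.
This is separable: 2 d(√h)/dt = −0.01476/A, so √h = √h₀ − (0.01476/(2A)) t.
t = 2A(√h₀ − √h)/0.01476 = 2·1.952·(√3.940 − √1.800)/0.01476
  = 3.90400 × (1.98494 − 1.34164) / 0.01476 = 170.153 s.

170.2 s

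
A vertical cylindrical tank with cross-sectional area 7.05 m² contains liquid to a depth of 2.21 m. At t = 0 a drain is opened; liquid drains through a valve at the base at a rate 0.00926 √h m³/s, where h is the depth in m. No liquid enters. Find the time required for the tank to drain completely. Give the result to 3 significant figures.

2260 s

A dh/dt = −Q_out = −0.00926 √h.
∫ h^(−1/2) dh = −(0.00926/A) ∫ dt, giving 2√h = 2√h₀ − (0.00926/A) t.
Tank is empty when √h = 0: t_empty = 2A√h₀/0.00926.
t_empty = 2·7.05·√2.21/0.00926 = 14.100·1.4866/0.00926 = 2263.6 s.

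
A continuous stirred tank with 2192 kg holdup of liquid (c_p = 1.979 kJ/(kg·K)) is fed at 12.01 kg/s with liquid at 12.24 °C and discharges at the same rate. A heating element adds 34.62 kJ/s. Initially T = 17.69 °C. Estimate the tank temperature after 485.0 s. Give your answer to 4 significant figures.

M c_p dT/dt = ṁ c_p (T_in − T) + Q̇.
τ = M/ṁ = 182.515 s; T_ss = T_in + Q̇/(ṁ c_p) = 12.24 + 34.62/(12.01·1.979) = 13.6966 °C.
T approaches T_ss exponentially: T(t) = T_ss + (T₀ − T_ss) e^(−t/τ).
T(485.0) = 13.6966 + (3.99341)·e^(−485.0/182.515) = 13.6966 + (3.99341)·0.0701358 = 13.9767 °C.

13.98 °C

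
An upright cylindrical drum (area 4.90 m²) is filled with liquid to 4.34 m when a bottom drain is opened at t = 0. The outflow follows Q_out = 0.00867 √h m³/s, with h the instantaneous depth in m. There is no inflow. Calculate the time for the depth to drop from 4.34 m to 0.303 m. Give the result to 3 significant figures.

1730 s

Mass balance (ρ constant): A dh/dt = −0.00867 √h.
Separate and integrate: 2(√h − √h₀) = −(0.00867/A) t.
t = 2A(√h₀ − √h)/0.00867 = 2·4.90·(√4.34 − √0.303)/0.00867
  = 9.8000 × (2.0833 − 0.55045) / 0.00867 = 1732.6 s.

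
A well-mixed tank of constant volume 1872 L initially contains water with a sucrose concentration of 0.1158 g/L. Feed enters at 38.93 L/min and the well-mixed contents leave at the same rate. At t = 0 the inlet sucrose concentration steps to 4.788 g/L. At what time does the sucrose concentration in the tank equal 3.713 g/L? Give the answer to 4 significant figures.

70.65 min

Transient balance on the dissolved component: V dC/dt = Q(C_in − C), so τ = V/Q = 48.0863 min.
C(t) = C_in + (C₀ − C_in) e^(−t/τ). Set C = 3.713 and solve for t:
e^(−t/τ) = (C − C_in)/(C₀ − C_in) = (3.713 − 4.788)/(0.1158 − 4.788) = 0.230084
t = −τ ln(…) = 48.0863 × 1.46931 = 70.6537 min.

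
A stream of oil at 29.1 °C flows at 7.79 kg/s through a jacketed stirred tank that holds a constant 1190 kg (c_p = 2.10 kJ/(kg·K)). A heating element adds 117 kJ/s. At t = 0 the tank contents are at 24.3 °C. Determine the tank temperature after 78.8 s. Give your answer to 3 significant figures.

First-law balance (no shaft work): M c_p dT/dt = ṁ c_p (T_in − T) + 117.
τ = M/ṁ = 152.76 s; T_ss = T_in + Q̇/(ṁ c_p) = 29.1 + 117/(7.79·2.10) = 36.252 °C.
T approaches T_ss exponentially: T(t) = T_ss + (T₀ − T_ss) e^(−t/τ).
T(78.8) = 36.252 + (-11.952)·e^(−78.8/152.76) = 36.252 + (-11.952)·0.59700 = 29.117 °C.

29.1 °C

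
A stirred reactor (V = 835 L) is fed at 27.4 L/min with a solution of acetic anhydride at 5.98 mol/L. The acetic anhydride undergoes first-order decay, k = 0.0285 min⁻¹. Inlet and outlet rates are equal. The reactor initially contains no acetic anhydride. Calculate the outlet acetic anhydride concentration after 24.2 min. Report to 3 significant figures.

2.47 mol/L

Accumulation = in − out − consumed: V dC/dt = Q C_in − Q C − k V C.
This is linear with rate a = Q/V + k = 0.061314 min⁻¹.
C_ss = Q C_in/(Q + kV) = 3.2004 mol/L; C(t) = C_ss + (C₀ − C_ss) e^(−a t).
C(24.2) = 3.2004 + (-3.2004)·e^(−0.061314·24.2) = 3.2004 + (-3.2004)·0.22677 = 2.4746 mol/L.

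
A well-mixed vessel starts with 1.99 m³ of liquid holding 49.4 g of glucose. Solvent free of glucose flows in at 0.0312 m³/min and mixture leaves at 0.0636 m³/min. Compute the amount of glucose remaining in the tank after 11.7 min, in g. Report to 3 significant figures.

Let m(t) be the amount of glucose. Volume: V(t) = V₀ + (Q_in − Q_out) t = 1.99 − 0.032400 t; V(11.7) = 1.6109 m³.
Solute balance: dm/dt = 0 − Q_out C = −Q_out m/V(t).
dm/m = −Q_out dt/(V₀ − 0.032400 t); integrating gives ln(m/m₀) = −(Q_out/(Q_in−Q_out)) ln(V/V₀).
m = m₀ (V₀/V)^(Q_out/(Q_in−Q_out)) = 49.4 × (1.99/1.6109)^(-1.9630) = 32.626 g.

32.6 g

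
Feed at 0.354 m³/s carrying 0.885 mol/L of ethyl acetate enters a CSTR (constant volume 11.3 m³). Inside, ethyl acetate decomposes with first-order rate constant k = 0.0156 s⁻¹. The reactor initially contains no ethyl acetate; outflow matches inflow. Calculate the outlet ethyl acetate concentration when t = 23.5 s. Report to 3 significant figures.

Accumulation = in − out − consumed: V dC/dt = Q C_in − Q C − k V C.
This is linear with rate a = Q/V + k = 0.046927 s⁻¹.
C_ss = Q C_in/(Q + kV) = 0.59080 mol/L; C(t) = C_ss + (C₀ − C_ss) e^(−a t).
C(23.5) = 0.59080 + (-0.59080)·e^(−0.046927·23.5) = 0.59080 + (-0.59080)·0.33194 = 0.39469 mol/L.

0.395 mol/L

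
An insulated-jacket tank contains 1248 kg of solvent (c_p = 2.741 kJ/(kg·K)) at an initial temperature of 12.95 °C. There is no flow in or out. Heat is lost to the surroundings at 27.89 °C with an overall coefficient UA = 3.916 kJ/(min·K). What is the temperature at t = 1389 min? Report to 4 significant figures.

24.84 °C

Lumped-capacitance energy balance: M c_p dT/dt = UA(T_amb − T).
dT/dt = (T_ss − T)/τ with T_ss = T_amb = 27.8900 °C, τ = M c_p/UA = 1248·2.741/3.916 = 873.536 min.
This is linear first-order; T(t) = T_ss + (T₀ − T_ss) e^(−t/τ).
T(1389) = 27.8900 + (-14.9400)·0.203908 = 24.8436 °C.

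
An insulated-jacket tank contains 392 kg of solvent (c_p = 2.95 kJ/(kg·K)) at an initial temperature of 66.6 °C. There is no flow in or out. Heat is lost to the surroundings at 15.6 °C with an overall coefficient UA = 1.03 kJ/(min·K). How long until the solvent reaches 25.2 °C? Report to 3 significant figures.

1880 min

Lumped-capacitance energy balance: M c_p dT/dt = UA(T_amb − T).
τ = M c_p/UA = 1122.7 min; T_ss = T_amb = 15.600 °C.
T(t) = T_ss + (T₀ − T_ss)e^(−t/τ); set T = 25.2:
t = −τ ln[(T − T_ss)/(T₀ − T_ss)] = −1122.7 · ln(0.18824) = 1875.0 min.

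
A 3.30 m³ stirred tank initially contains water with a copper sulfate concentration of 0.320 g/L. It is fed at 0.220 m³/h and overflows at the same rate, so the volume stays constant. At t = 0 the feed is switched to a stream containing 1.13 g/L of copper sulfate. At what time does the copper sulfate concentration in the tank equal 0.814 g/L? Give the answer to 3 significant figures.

Species balance: V dC/dt = Q(C_in − C) ⇒ τ = V/Q = 15.000 h.
C(t) = C_in + (C₀ − C_in) e^(−t/τ). Set C = 0.814 and solve for t:
e^(−t/τ) = (C − C_in)/(C₀ − C_in) = (0.814 − 1.13)/(0.320 − 1.13) = 0.39012
t = −τ ln(…) = 15.000 × 0.94129 = 14.119 h.

14.1 h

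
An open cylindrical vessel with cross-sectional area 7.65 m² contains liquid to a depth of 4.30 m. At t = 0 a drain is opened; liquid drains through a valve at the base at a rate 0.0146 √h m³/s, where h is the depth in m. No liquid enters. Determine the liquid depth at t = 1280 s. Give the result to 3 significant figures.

0.726 m

Volume balance on the tank: A dh/dt = −0.0146 √h.
This is separable: 2 d(√h)/dt = −0.0146/A, so √h = √h₀ − (0.0146/(2A)) t.
√h = √4.30 − 0.0146·1280/(2·7.65) = 2.0736 − 1.2214 = 0.85221.
h = 0.85221² = 0.72626 m.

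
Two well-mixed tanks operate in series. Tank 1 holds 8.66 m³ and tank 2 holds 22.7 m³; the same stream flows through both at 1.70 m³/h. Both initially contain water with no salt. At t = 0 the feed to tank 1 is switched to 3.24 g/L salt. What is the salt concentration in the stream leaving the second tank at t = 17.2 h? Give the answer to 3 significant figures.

1.86 g/L

Each tank obeys Vᵢ dCᵢ/dt = Q(Cᵢ₋₁ − Cᵢ), so τᵢ = Vᵢ/Q.
τ₁ = 8.66/1.70 = 5.0941 h; τ₂ = 22.7/1.70 = 13.353 h.
Solving the cascade with C₁(0)=C₂(0)=0 gives C₂(t) = C_in[1 − (τ₁ e^(−t/τ₁) − τ₂ e^(−t/τ₂))/(τ₁ − τ₂)].
At t = 17.2: e^(−t/τ₁) = 0.034169, e^(−t/τ₂) = 0.27579.
C₂ = 3.24·[1 − (5.0941·0.034169 − 13.353·0.27579)/(-8.2588)] = 3.24·0.57517 = 1.8636 g/L.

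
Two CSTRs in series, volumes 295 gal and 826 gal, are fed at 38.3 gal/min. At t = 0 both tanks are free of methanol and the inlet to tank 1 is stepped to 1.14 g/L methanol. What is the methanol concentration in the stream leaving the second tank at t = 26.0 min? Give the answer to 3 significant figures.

0.631 g/L

Species balance on tank i: dCᵢ/dt = (Cᵢ₋₁ − Cᵢ)/τᵢ with τᵢ = Vᵢ/Q.
τ₁ = 295/38.3 = 7.7023 min; τ₂ = 826/38.3 = 21.567 min.
Tank 1: C₁ = C_in(1 − e^(−t/τ₁)). Tank 2 (τ₁ ≠ τ₂): C₂ = C_in[1 − (τ₁ e^(−t/τ₁) − τ₂ e^(−t/τ₂))/(τ₁ − τ₂)].
At t = 26.0: e^(−t/τ₁) = 0.034198, e^(−t/τ₂) = 0.29952.
C₂ = 1.14·[1 − (7.7023·0.034198 − 21.567·0.29952)/(-13.864)] = 1.14·0.55308 = 0.63051 g/L.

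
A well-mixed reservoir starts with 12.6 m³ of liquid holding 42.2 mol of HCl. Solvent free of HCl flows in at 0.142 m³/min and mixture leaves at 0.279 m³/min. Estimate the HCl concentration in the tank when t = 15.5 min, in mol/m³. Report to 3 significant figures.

Total volume: dV/dt = Q_in − Q_out = -0.13700 m³/min, so V(t) = 12.6 − 0.13700 t and V(15.5) = 10.476 m³.
No HCl enters, so dm/dt = −Q_out · (m/V).
Separate: dm/m = −Q_out dt/V(t) ⇒ ln(m/m₀) = −(Q_out/(Q_in−Q_out)) ln(V/V₀).
m = m₀ (V₀/V)^(Q_out/(Q_in−Q_out)) = 42.2 × (12.6/10.476)^(-2.0365) = 28.979 mol.
C = m/V = 28.979/10.476 = 2.7661 mol/m³.

2.77 mol/m³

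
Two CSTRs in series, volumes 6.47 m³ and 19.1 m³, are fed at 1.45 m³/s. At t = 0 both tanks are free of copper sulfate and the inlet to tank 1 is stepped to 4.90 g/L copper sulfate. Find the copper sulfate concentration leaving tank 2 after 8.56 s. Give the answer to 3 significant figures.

1.40 g/L

Species balance on tank i: dCᵢ/dt = (Cᵢ₋₁ − Cᵢ)/τᵢ with τᵢ = Vᵢ/Q.
τ₁ = 6.47/1.45 = 4.4621 s; τ₂ = 19.1/1.45 = 13.172 s.
Solving the cascade with C₁(0)=C₂(0)=0 gives C₂(t) = C_in[1 − (τ₁ e^(−t/τ₁) − τ₂ e^(−t/τ₂))/(τ₁ − τ₂)].
At t = 8.56: e^(−t/τ₁) = 0.14684, e^(−t/τ₂) = 0.52213.
C₂ = 4.90·[1 − (4.4621·0.14684 − 13.172·0.52213)/(-8.7103)] = 4.90·0.28562 = 1.3996 g/L.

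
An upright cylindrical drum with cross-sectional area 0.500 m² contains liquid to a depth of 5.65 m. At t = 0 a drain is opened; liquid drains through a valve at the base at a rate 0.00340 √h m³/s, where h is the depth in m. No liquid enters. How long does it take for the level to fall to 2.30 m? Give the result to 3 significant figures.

253 s

With no inflow, A dh/dt = −0.00340 √h.
Separate and integrate: 2(√h − √h₀) = −(0.00340/A) t.
t = 2A(√h₀ − √h)/0.00340 = 2·0.500·(√5.65 − √2.30)/0.00340
  = 1.0000 × (2.3770 − 1.5166) / 0.00340 = 253.06 s.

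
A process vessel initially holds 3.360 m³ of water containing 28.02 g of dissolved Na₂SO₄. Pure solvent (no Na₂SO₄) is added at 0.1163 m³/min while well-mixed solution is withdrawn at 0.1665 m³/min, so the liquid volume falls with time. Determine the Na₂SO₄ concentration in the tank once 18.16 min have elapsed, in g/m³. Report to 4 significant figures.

4.006 g/m³

Total volume: dV/dt = Q_in − Q_out = -0.0502000 m³/min, so V(t) = 3.360 − 0.0502000 t and V(18.16) = 2.44837 m³.
Solute balance: dm/dt = 0 − Q_out C = −Q_out m/V(t).
dm/m = −Q_out dt/(V₀ − 0.0502000 t); integrating gives ln(m/m₀) = −(Q_out/(Q_in−Q_out)) ln(V/V₀).
m = m₀ (V₀/V)^(Q_out/(Q_in−Q_out)) = 28.02 × (3.360/2.44837)^(-3.31673) = 9.80712 g.
C = m/V = 9.80712/2.44837 = 4.00557 g/m³.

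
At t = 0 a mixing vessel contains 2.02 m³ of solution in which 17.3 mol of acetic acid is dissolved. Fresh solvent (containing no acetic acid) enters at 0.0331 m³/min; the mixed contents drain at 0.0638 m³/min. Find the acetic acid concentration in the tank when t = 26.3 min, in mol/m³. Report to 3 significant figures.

Let m(t) be the amount of acetic acid. Volume: V(t) = V₀ + (Q_in − Q_out) t = 2.02 − 0.030700 t; V(26.3) = 1.2126 m³.
No acetic acid enters, so dm/dt = −Q_out · (m/V).
dm/m = −Q_out dt/(V₀ − 0.030700 t); integrating gives ln(m/m₀) = −(Q_out/(Q_in−Q_out)) ln(V/V₀).
m = m₀ (V₀/V)^(Q_out/(Q_in−Q_out)) = 17.3 × (2.02/1.2126)^(-2.0782) = 5.9902 mol.
C = m/V = 5.9902/1.2126 = 4.9400 mol/m³.

4.94 mol/m³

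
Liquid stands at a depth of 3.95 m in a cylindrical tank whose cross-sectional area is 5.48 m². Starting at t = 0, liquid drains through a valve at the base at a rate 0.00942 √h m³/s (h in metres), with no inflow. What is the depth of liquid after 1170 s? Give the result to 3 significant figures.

Unsteady balance on liquid volume: A dh/dt = −0.00942 √h.
∫ h^(−1/2) dh = −(0.00942/A) ∫ dt, giving 2√h = 2√h₀ − (0.00942/A) t.
√h = √3.95 − 0.00942·1170/(2·5.48) = 1.9875 − 1.0056 = 0.98186.
h = 0.98186² = 0.96405 m.

0.964 m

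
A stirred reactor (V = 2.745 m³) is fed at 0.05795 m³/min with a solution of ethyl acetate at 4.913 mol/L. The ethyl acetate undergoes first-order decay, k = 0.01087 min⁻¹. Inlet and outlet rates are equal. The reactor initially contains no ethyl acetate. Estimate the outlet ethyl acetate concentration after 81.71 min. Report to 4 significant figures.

3.005 mol/L

Accumulation = in − out − consumed: V dC/dt = Q C_in − Q C − k V C.
dC/dt = (Q/V) C_in − (Q/V + k) C; effective rate a = Q/V + k = 0.0211111 + 0.01087 = 0.0319811 min⁻¹.
C_ss = Q C_in/(Q + kV) = 3.24313 mol/L; C(t) = C_ss + (C₀ − C_ss) e^(−a t).
C(81.71) = 3.24313 + (-3.24313)·e^(−0.0319811·81.71) = 3.24313 + (-3.24313)·0.0733013 = 3.00540 mol/L.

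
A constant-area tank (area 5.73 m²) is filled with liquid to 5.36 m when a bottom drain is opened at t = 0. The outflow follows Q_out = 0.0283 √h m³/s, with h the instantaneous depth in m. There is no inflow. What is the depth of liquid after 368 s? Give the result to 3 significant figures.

1.98 m

With no inflow, A dh/dt = −0.0283 √h.
This is separable: 2 d(√h)/dt = −0.0283/A, so √h = √h₀ − (0.0283/(2A)) t.
√h = √5.36 − 0.0283·368/(2·5.73) = 2.3152 − 0.90876 = 1.4064.
h = 1.4064² = 1.9780 m.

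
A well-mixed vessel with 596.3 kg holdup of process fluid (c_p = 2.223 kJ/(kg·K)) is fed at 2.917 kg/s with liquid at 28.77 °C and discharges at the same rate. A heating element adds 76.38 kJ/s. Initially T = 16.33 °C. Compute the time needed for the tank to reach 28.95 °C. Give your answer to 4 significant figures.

Heat balance on the well-mixed liquid: M c_p dT/dt = ṁ c_p (T_in − T) + 76.38.
τ = M/ṁ = 204.422 s; T_ss = T_in + Q̇/(ṁ c_p) = 40.5489 °C.
T(t) = T_ss + (T₀ − T_ss) e^(−t/τ). Set T = 28.95:
e^(−t/τ) = (28.95 − 40.5489)/(16.33 − 40.5489) = 0.478919
t = −204.422 · ln(0.478919) = 150.501 s.

150.5 s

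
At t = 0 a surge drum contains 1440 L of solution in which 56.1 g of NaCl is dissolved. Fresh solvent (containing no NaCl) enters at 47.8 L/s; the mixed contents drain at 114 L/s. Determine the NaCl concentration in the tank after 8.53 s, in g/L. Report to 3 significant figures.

Let m(t) be the amount of NaCl. Volume: V(t) = V₀ + (Q_in − Q_out) t = 1440 − 66.200 t; V(8.53) = 875.31 L.
Solute balance: dm/dt = 0 − Q_out C = −Q_out m/V(t).
Separate: dm/m = −Q_out dt/V(t) ⇒ ln(m/m₀) = −(Q_out/(Q_in−Q_out)) ln(V/V₀).
m = m₀ (V₀/V)^(Q_out/(Q_in−Q_out)) = 56.1 × (1440/875.31)^(-1.7221) = 23.804 g.
C = m/V = 23.804/875.31 = 0.027195 g/L.

0.0272 g/L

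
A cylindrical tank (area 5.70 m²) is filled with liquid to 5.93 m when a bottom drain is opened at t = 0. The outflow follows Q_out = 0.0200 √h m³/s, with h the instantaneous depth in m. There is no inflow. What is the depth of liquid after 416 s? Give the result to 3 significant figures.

A dh/dt = −Q_out = −0.0200 √h.
Separate and integrate: 2(√h − √h₀) = −(0.0200/A) t.
√h = √5.93 − 0.0200·416/(2·5.70) = 2.4352 − 0.72982 = 1.7053.
h = 1.7053² = 2.9082 m.

2.91 m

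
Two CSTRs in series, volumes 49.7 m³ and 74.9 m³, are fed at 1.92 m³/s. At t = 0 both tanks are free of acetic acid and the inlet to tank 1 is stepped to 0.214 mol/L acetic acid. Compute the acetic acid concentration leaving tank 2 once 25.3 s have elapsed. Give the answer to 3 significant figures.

0.0403 mol/L

Time constants: τᵢ = Vᵢ/Q for each well-mixed tank.
τ₁ = 49.7/1.92 = 25.885 s; τ₂ = 74.9/1.92 = 39.010 s.
Solving the cascade with C₁(0)=C₂(0)=0 gives C₂(t) = C_in[1 − (τ₁ e^(−t/τ₁) − τ₂ e^(−t/τ₂))/(τ₁ − τ₂)].
At t = 25.3: e^(−t/τ₁) = 0.37629, e^(−t/τ₂) = 0.52281.
C₂ = 0.214·[1 − (25.885·0.37629 − 39.010·0.52281)/(-13.125)] = 0.214·0.18824 = 0.040283 mol/L.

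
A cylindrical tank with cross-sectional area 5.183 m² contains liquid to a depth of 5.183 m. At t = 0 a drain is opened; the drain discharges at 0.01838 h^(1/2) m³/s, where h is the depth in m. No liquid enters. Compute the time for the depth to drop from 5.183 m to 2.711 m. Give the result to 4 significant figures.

A dh/dt = −Q_out = −0.01838 √h.
Separate and integrate: 2(√h − √h₀) = −(0.01838/A) t.
t = 2A(√h₀ − √h)/0.01838 = 2·5.183·(√5.183 − √2.711)/0.01838
  = 10.3660 × (2.27662 − 1.64651) / 0.01838 = 355.370 s.

355.4 s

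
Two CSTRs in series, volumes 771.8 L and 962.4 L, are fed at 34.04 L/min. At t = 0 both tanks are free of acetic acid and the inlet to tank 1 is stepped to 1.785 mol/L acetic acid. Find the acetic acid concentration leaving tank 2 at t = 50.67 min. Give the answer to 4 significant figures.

Time constants: τᵢ = Vᵢ/Q for each well-mixed tank.
τ₁ = 771.8/34.04 = 22.6733 min; τ₂ = 962.4/34.04 = 28.2726 min.
Solving the cascade with C₁(0)=C₂(0)=0 gives C₂(t) = C_in[1 − (τ₁ e^(−t/τ₁) − τ₂ e^(−t/τ₂))/(τ₁ − τ₂)].
At t = 50.67: e^(−t/τ₁) = 0.107015, e^(−t/τ₂) = 0.166594.
C₂ = 1.785·[1 − (22.6733·0.107015 − 28.2726·0.166594)/(-5.59929)] = 1.785·0.592150 = 1.05699 mol/L.

1.057 mol/L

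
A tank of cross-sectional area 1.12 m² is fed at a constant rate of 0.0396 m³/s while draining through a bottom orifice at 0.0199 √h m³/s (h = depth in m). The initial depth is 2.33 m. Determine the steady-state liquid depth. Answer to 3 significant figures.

Accumulation of liquid (constant cross-section A): A dh/dt = Q_in − 0.0199 √h. At steady state dh/dt = 0:
Q_in = 0.0199 √h_ss ⇒ √h_ss = 0.0396/0.0199 = 1.9899.
h_ss = 1.9899² = 3.9599 m. (Since h₀ = 2.33 m < h_ss, the level will rise toward this value.)

3.96 m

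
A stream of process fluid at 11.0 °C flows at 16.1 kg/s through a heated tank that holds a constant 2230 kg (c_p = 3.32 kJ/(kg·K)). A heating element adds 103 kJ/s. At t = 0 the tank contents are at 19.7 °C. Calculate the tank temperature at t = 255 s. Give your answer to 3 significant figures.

14.0 °C

M c_p dT/dt = ṁ c_p (T_in − T) + Q̇.
Rearrange: dT/dt = (T_ss − T)/τ with τ = M/ṁ = 138.51 s and T_ss = T_in + Q̇/(ṁ c_p) = 12.927 °C.
This is linear first-order; T(t) = T_ss + (T₀ − T_ss) e^(−t/τ).
T(255) = 12.927 + (6.7730)·e^(−255/138.51) = 12.927 + (6.7730)·0.15865 = 14.002 °C.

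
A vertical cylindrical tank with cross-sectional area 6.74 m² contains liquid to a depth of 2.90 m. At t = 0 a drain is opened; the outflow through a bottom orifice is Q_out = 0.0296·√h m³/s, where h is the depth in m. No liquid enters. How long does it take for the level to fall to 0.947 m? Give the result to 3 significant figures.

332 s

With no inflow, A dh/dt = −0.0296 √h.
Separate and integrate: 2(√h − √h₀) = −(0.0296/A) t.
t = 2A(√h₀ − √h)/0.0296 = 2·6.74·(√2.90 − √0.947)/0.0296
  = 13.480 × (1.7029 − 0.97314) / 0.0296 = 332.35 s.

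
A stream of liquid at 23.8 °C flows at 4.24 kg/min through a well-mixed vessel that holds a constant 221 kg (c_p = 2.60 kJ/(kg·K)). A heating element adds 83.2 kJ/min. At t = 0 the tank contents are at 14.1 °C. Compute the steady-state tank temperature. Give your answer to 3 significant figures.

First-law balance (no shaft work): M c_p dT/dt = ṁ c_p (T_in − T) + 83.2.
At steady state dT/dt = 0 ⇒ T_ss = T_in + Q̇/(ṁ c_p) = 23.8 + 83.2/(4.24·2.60) = 31.347 °C.

31.3 °C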